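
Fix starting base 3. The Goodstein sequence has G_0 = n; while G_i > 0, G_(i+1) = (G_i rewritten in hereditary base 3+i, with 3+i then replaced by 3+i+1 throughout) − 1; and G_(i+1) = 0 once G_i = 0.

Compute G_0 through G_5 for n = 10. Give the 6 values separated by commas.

G_0 = 10. HB_3(10) = 3^2 + 1. Bump = 17. G_1 = 16.
G_1 = 16. HB_4(16) = 4^2. Bump = 25. G_2 = 24.
G_2 = 24. HB_5(24) = 4·5 + 4. Bump = 28. G_3 = 27.
G_3 = 27. HB_6(27) = 4·6 + 3. Bump = 31. G_4 = 30.
G_4 = 30. HB_7(30) = 4·7 + 2. Bump = 34. G_5 = 33.

10, 16, 24, 27, 30, 33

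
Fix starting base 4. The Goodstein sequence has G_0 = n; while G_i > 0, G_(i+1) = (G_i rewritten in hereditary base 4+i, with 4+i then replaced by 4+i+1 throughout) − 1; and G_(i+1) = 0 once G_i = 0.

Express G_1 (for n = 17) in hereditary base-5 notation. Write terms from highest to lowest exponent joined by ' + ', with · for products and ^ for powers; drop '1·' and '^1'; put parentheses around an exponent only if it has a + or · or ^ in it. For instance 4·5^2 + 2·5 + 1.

5^2

(0) 17|_4 = 4^2 + 1 ↦ 5^2 + 1|_5 = 26 ⇒ 25
(1) 25|_5 = 5^2 ↦ 6^2|_6 = 36 ⇒ 35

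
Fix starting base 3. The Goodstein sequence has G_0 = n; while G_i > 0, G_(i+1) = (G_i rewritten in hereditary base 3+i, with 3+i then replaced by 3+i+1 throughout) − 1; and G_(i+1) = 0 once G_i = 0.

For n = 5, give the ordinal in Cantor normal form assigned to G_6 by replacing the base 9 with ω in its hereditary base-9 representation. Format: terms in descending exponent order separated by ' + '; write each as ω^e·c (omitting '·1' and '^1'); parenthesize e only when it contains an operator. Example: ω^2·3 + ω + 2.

step 0: 5 = 3 + 2; sub 4 for 3: 4 + 2; = 6; G_1 = 6−1 = 5
step 1: 5 = 4 + 1; sub 5 for 4: 5 + 1; = 6; G_2 = 6−1 = 5
step 2: 5 = 5; sub 6 for 5: 6; = 6; G_3 = 6−1 = 5
step 3: 5 = 5; sub 7 for 6: 5; = 5; G_4 = 5−1 = 4
step 4: 4 = 4; sub 8 for 7: 4; = 4; G_5 = 4−1 = 3
step 5: 3 = 3; sub 9 for 8: 3; = 3; G_6 = 3−1 = 2
step 6: 2 = 2; sub 10 for 9: 2; = 2; G_7 = 2−1 = 1

2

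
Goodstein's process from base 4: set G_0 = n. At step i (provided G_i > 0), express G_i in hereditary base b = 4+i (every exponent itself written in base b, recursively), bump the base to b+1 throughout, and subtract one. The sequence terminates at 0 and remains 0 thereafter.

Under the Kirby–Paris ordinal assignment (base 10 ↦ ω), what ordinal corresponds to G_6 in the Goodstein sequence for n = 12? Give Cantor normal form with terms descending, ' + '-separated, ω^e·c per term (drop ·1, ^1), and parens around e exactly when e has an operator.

G_0=12  [base 4] 3·4  →[4↦5]→  3·5 = 15  −1 ⇒ G_1=14
G_1=14  [base 5] 2·5 + 4  →[5↦6]→  2·6 + 4 = 16  −1 ⇒ G_2=15
G_2=15  [base 6] 2·6 + 3  →[6↦7]→  2·7 + 3 = 17  −1 ⇒ G_3=16
G_3=16  [base 7] 2·7 + 2  →[7↦8]→  2·8 + 2 = 18  −1 ⇒ G_4=17
G_4=17  [base 8] 2·8 + 1  →[8↦9]→  2·9 + 1 = 19  −1 ⇒ G_5=18
G_5=18  [base 9] 2·9  →[9↦10]→  2·10 = 20  −1 ⇒ G_6=19
G_6=19  [base 10] 10 + 9  →[10↦11]→  11 + 9 = 20  −1 ⇒ G_7=19

ω + 9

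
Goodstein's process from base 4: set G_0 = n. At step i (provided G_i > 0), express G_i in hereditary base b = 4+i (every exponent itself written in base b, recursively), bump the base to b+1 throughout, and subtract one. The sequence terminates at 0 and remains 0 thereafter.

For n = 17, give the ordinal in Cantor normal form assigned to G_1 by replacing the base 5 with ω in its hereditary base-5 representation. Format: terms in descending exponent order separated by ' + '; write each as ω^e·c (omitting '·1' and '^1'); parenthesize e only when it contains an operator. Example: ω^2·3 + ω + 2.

ω^2

i=0: 17 = 4^2 + 1 (b=4); 4→5: 5^2 + 1 = 26; 26−1 = 25
i=1: 25 = 5^2 (b=5); 5→6: 6^2 = 36; 36−1 = 35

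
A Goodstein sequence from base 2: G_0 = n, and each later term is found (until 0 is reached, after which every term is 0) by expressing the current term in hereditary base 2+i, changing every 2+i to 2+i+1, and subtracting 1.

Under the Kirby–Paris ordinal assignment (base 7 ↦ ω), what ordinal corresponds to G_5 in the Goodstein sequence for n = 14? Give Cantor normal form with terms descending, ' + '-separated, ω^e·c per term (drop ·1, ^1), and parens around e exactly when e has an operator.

G_0=14  [base 2] 2^(2 + 1) + 2^2 + 2  →[2↦3]→  3^(3 + 1) + 3^3 + 3 = 111  −1 ⇒ G_1=110
G_1=110  [base 3] 3^(3 + 1) + 3^3 + 2  →[3↦4]→  4^(4 + 1) + 4^4 + 2 = 1282  −1 ⇒ G_2=1281
G_2=1281  [base 4] 4^(4 + 1) + 4^4 + 1  →[4↦5]→  5^(5 + 1) + 5^5 + 1 = 18751  −1 ⇒ G_3=18750
G_3=18750  [base 5] 5^(5 + 1) + 5^5  →[5↦6]→  6^(6 + 1) + 6^6 = 326592  −1 ⇒ G_4=326591
G_4=326591  [base 6] 6^(6 + 1) + 5·6^5 + 5·6^4 + 5·6^3 + 5·6^2 + 5·6 + 5  →[6↦7]→  7^(7 + 1) + 5·7^5 + 5·7^4 + 5·7^3 + 5·7^2 + 5·7 + 5 = 5862841  −1 ⇒ G_5=5862840
G_5=5862840  [base 7] 7^(7 + 1) + 5·7^5 + 5·7^4 + 5·7^3 + 5·7^2 + 5·7 + 4  →[7↦8]→  8^(8 + 1) + 5·8^5 + 5·8^4 + 5·8^3 + 5·8^2 + 5·8 + 4 = 134404972  −1 ⇒ G_6=134404971

ω^(ω + 1) + ω^5·5 + ω^4·5 + ω^3·5 + ω^2·5 + ω·5 + 4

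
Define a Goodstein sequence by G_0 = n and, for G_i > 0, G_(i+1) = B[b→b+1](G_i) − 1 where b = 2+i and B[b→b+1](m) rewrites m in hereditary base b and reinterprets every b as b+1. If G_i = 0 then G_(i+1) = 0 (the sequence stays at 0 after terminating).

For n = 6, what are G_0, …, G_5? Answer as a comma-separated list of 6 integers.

6, 29, 257, 3125, 46655, 98039

G_0 = 6. HB_2(6) = 2^2 + 2. Bump = 30. G_1 = 29.
G_1 = 29. HB_3(29) = 3^3 + 2. Bump = 258. G_2 = 257.
G_2 = 257. HB_4(257) = 4^4 + 1. Bump = 3126. G_3 = 3125.
G_3 = 3125. HB_5(3125) = 5^5. Bump = 46656. G_4 = 46655.
G_4 = 46655. HB_6(46655) = 5·6^5 + 5·6^4 + 5·6^3 + 5·6^2 + 5·6 + 5. Bump = 98040. G_5 = 98039.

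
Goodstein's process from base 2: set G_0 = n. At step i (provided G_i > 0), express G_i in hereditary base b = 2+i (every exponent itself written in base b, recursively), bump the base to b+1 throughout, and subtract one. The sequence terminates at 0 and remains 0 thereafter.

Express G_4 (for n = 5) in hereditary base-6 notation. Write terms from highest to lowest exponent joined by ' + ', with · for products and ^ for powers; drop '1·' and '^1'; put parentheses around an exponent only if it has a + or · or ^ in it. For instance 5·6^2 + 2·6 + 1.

base 2: 5 = 2^2 + 1; at 3: 3^3 + 1 = 28; next = 27
base 3: 27 = 3^3; at 4: 4^4 = 256; next = 255
base 4: 255 = 3·4^3 + 3·4^2 + 3·4 + 3; at 5: 3·5^3 + 3·5^2 + 3·5 + 3 = 468; next = 467
base 5: 467 = 3·5^3 + 3·5^2 + 3·5 + 2; at 6: 3·6^3 + 3·6^2 + 3·6 + 2 = 776; next = 775
base 6: 775 = 3·6^3 + 3·6^2 + 3·6 + 1; at 7: 3·7^3 + 3·7^2 + 3·7 + 1 = 1198; next = 1197

3·6^3 + 3·6^2 + 3·6 + 1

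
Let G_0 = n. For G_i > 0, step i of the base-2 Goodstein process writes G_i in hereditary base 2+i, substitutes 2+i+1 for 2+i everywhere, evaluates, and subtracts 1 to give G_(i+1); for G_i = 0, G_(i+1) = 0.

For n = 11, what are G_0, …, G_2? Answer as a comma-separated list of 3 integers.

base 2: 11 = 2^(2 + 1) + 2 + 1; at 3: 3^(3 + 1) + 3 + 1 = 85; next = 84
base 3: 84 = 3^(3 + 1) + 3; at 4: 4^(4 + 1) + 4 = 1028; next = 1027

11, 84, 1027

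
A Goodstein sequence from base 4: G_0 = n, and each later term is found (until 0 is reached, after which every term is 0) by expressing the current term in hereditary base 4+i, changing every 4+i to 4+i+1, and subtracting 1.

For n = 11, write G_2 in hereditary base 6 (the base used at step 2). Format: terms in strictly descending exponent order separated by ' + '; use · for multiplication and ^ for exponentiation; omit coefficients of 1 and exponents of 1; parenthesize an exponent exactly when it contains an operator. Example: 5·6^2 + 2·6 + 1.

2·6 + 1

i=0: 11 = 2·4 + 3 (b=4); 4→5: 2·5 + 3 = 13; 13−1 = 12
i=1: 12 = 2·5 + 2 (b=5); 5→6: 2·6 + 2 = 14; 14−1 = 13
i=2: 13 = 2·6 + 1 (b=6); 6→7: 2·7 + 1 = 15; 15−1 = 14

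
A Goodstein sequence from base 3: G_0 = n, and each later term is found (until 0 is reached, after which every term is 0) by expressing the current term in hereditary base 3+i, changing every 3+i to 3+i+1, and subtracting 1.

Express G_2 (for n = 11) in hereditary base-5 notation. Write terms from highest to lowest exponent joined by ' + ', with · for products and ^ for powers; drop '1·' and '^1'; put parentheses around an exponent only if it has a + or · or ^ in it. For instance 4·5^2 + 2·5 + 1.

(0) 11|_3 = 3^2 + 2 ↦ 4^2 + 2|_4 = 18 ⇒ 17
(1) 17|_4 = 4^2 + 1 ↦ 5^2 + 1|_5 = 26 ⇒ 25
(2) 25|_5 = 5^2 ↦ 6^2|_6 = 36 ⇒ 35

5^2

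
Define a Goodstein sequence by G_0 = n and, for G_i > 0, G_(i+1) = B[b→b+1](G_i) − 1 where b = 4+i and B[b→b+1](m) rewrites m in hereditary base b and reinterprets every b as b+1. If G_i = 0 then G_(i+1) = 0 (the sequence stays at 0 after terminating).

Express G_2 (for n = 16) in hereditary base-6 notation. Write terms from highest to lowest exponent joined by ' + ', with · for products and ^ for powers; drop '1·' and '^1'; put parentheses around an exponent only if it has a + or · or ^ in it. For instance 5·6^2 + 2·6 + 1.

4·6 + 3

(0) 16|_4 = 4^2 ↦ 5^2|_5 = 25 ⇒ 24
(1) 24|_5 = 4·5 + 4 ↦ 4·6 + 4|_6 = 28 ⇒ 27
(2) 27|_6 = 4·6 + 3 ↦ 4·7 + 3|_7 = 31 ⇒ 30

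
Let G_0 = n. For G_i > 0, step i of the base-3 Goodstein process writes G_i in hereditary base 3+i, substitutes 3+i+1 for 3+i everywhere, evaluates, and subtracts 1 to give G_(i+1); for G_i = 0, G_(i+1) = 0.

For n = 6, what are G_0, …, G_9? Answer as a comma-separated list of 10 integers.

6, 7, 7, 7, 7, 7, 6, 5, 4, 3

(0) 6|_3 = 2·3 ↦ 2·4|_4 = 8 ⇒ 7
(1) 7|_4 = 4 + 3 ↦ 5 + 3|_5 = 8 ⇒ 7
(2) 7|_5 = 5 + 2 ↦ 6 + 2|_6 = 8 ⇒ 7
(3) 7|_6 = 6 + 1 ↦ 7 + 1|_7 = 8 ⇒ 7
(4) 7|_7 = 7 ↦ 8|_8 = 8 ⇒ 7
(5) 7|_8 = 7 ↦ 7|_9 = 7 ⇒ 6
(6) 6|_9 = 6 ↦ 6|_10 = 6 ⇒ 5
(7) 5|_10 = 5 ↦ 5|_11 = 5 ⇒ 4
(8) 4|_11 = 4 ↦ 4|_12 = 4 ⇒ 3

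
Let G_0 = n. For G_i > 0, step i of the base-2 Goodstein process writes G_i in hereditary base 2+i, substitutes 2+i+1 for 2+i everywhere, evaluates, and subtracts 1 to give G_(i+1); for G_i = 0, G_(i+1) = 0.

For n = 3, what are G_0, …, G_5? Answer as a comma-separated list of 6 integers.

3, 3, 3, 2, 1, 0

G_0=3  [base 2] 2 + 1  →[2↦3]→  3 + 1 = 4  −1 ⇒ G_1=3
G_1=3  [base 3] 3  →[3↦4]→  4 = 4  −1 ⇒ G_2=3
G_2=3  [base 4] 3  →[4↦5]→  3 = 3  −1 ⇒ G_3=2
G_3=2  [base 5] 2  →[5↦6]→  2 = 2  −1 ⇒ G_4=1
G_4=1  [base 6] 1  →[6↦7]→  1 = 1  −1 ⇒ G_5=0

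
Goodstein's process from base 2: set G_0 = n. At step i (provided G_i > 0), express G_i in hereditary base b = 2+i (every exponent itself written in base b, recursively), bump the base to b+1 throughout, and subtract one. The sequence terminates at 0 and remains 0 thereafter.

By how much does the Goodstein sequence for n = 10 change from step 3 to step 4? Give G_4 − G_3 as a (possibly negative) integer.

G_0=10  [base 2] 2^(2 + 1) + 2  →[2↦3]→  3^(3 + 1) + 3 = 84  −1 ⇒ G_1=83
G_1=83  [base 3] 3^(3 + 1) + 2  →[3↦4]→  4^(4 + 1) + 2 = 1026  −1 ⇒ G_2=1025
G_2=1025  [base 4] 4^(4 + 1) + 1  →[4↦5]→  5^(5 + 1) + 1 = 15626  −1 ⇒ G_3=15625
G_3=15625  [base 5] 5^(5 + 1)  →[5↦6]→  6^(6 + 1) = 279936  −1 ⇒ G_4=279935

264310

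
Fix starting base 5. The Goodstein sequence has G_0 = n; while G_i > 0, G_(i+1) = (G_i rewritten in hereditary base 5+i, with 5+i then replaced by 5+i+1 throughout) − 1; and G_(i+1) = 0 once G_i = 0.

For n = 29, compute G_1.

39

G_0 = 29. HB_5(29) = 5^2 + 4. Bump = 40. G_1 = 39.
G_1 = 39. HB_6(39) = 6^2 + 3. Bump = 52. G_2 = 51.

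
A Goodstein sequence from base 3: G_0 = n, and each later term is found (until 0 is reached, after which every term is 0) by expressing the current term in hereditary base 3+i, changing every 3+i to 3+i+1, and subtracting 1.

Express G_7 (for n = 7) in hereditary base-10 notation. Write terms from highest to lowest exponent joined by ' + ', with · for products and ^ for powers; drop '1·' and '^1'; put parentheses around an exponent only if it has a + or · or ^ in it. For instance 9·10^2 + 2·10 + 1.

9

i=0: 7 = 2·3 + 1 (b=3); 3→4: 2·4 + 1 = 9; 9−1 = 8
i=1: 8 = 2·4 (b=4); 4→5: 2·5 = 10; 10−1 = 9
i=2: 9 = 5 + 4 (b=5); 5→6: 6 + 4 = 10; 10−1 = 9
i=3: 9 = 6 + 3 (b=6); 6→7: 7 + 3 = 10; 10−1 = 9
i=4: 9 = 7 + 2 (b=7); 7→8: 8 + 2 = 10; 10−1 = 9
i=5: 9 = 8 + 1 (b=8); 8→9: 9 + 1 = 10; 10−1 = 9
i=6: 9 = 9 (b=9); 9→10: 10 = 10; 10−1 = 9
i=7: 9 = 9 (b=10); 10→11: 9 = 9; 9−1 = 8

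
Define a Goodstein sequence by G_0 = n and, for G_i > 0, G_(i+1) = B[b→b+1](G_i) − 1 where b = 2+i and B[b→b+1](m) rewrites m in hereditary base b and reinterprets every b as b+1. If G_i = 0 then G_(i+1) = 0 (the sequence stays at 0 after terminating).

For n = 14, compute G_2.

base 2: 14 = 2^(2 + 1) + 2^2 + 2; at 3: 3^(3 + 1) + 3^3 + 3 = 111; next = 110
base 3: 110 = 3^(3 + 1) + 3^3 + 2; at 4: 4^(4 + 1) + 4^4 + 2 = 1282; next = 1281
base 4: 1281 = 4^(4 + 1) + 4^4 + 1; at 5: 5^(5 + 1) + 5^5 + 1 = 18751; next = 18750

1281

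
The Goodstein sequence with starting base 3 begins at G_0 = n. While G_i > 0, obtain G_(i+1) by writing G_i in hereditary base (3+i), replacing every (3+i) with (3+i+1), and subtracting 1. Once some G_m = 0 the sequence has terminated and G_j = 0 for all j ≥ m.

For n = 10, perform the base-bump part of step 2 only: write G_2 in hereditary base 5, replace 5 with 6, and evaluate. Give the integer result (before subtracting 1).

G_0=10  [base 3] 3^2 + 1  →[3↦4]→  4^2 + 1 = 17  −1 ⇒ G_1=16
G_1=16  [base 4] 4^2  →[4↦5]→  5^2 = 25  −1 ⇒ G_2=24

28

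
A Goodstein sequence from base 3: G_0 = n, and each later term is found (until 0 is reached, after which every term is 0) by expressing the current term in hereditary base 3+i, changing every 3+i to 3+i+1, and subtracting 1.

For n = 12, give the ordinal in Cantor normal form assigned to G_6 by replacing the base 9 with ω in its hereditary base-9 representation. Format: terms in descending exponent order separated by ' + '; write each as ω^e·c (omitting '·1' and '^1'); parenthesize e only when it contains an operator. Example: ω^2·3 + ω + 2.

ω·7 + 6

(0) 12|_3 = 3^2 + 3 ↦ 4^2 + 4|_4 = 20 ⇒ 19
(1) 19|_4 = 4^2 + 3 ↦ 5^2 + 3|_5 = 28 ⇒ 27
(2) 27|_5 = 5^2 + 2 ↦ 6^2 + 2|_6 = 38 ⇒ 37
(3) 37|_6 = 6^2 + 1 ↦ 7^2 + 1|_7 = 50 ⇒ 49
(4) 49|_7 = 7^2 ↦ 8^2|_8 = 64 ⇒ 63
(5) 63|_8 = 7·8 + 7 ↦ 7·9 + 7|_9 = 70 ⇒ 69
(6) 69|_9 = 7·9 + 6 ↦ 7·10 + 6|_10 = 76 ⇒ 75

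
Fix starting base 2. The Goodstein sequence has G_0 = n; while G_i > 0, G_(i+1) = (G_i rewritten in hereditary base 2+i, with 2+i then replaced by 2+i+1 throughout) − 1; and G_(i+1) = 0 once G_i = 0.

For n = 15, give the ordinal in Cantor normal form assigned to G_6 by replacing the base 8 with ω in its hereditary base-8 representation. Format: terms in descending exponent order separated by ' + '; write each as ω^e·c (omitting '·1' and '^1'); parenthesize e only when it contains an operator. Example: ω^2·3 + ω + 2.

ω^(ω + 1) + ω^7·7 + ω^6·7 + ω^5·7 + ω^4·7 + ω^3·7 + ω^2·7 + ω·7 + 7

G_0=15  [base 2] 2^(2 + 1) + 2^2 + 2 + 1  →[2↦3]→  3^(3 + 1) + 3^3 + 3 + 1 = 112  −1 ⇒ G_1=111
G_1=111  [base 3] 3^(3 + 1) + 3^3 + 3  →[3↦4]→  4^(4 + 1) + 4^4 + 4 = 1284  −1 ⇒ G_2=1283
G_2=1283  [base 4] 4^(4 + 1) + 4^4 + 3  →[4↦5]→  5^(5 + 1) + 5^5 + 3 = 18753  −1 ⇒ G_3=18752
G_3=18752  [base 5] 5^(5 + 1) + 5^5 + 2  →[5↦6]→  6^(6 + 1) + 6^6 + 2 = 326594  −1 ⇒ G_4=326593
G_4=326593  [base 6] 6^(6 + 1) + 6^6 + 1  →[6↦7]→  7^(7 + 1) + 7^7 + 1 = 6588345  −1 ⇒ G_5=6588344
G_5=6588344  [base 7] 7^(7 + 1) + 7^7  →[7↦8]→  8^(8 + 1) + 8^8 = 150994944  −1 ⇒ G_6=150994943
G_6=150994943  [base 8] 8^(8 + 1) + 7·8^7 + 7·8^6 + 7·8^5 + 7·8^4 + 7·8^3 + 7·8^2 + 7·8 + 7  →[8↦9]→  9^(9 + 1) + 7·9^7 + 7·9^6 + 7·9^5 + 7·9^4 + 7·9^3 + 7·9^2 + 7·9 + 7 = 3524450281  −1 ⇒ G_7=3524450280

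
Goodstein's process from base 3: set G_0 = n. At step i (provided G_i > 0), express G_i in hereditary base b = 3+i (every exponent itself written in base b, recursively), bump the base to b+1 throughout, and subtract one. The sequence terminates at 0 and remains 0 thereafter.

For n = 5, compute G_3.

5

base 3: 5 = 3 + 2; at 4: 4 + 2 = 6; next = 5
base 4: 5 = 4 + 1; at 5: 5 + 1 = 6; next = 5
base 5: 5 = 5; at 6: 6 = 6; next = 5
base 6: 5 = 5; at 7: 5 = 5; next = 4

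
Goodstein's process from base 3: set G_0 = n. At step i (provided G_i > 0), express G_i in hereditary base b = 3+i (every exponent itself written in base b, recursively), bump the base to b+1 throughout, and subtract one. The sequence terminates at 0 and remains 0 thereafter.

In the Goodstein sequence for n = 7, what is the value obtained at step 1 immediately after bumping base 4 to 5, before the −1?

7 —HB3→ 2·3 + 1 —bump→ 2·4 + 1 = 9 —(−1)→ 8
8 —HB4→ 2·4 —bump→ 2·5 = 10 —(−1)→ 9

10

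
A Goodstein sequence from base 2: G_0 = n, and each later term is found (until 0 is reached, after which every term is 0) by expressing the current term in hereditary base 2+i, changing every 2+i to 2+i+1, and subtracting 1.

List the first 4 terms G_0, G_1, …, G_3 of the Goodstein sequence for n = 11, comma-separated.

11, 84, 1027, 15627

G_0 = 11. HB_2(11) = 2^(2 + 1) + 2 + 1. Bump = 85. G_1 = 84.
G_1 = 84. HB_3(84) = 3^(3 + 1) + 3. Bump = 1028. G_2 = 1027.
G_2 = 1027. HB_4(1027) = 4^(4 + 1) + 3. Bump = 15628. G_3 = 15627.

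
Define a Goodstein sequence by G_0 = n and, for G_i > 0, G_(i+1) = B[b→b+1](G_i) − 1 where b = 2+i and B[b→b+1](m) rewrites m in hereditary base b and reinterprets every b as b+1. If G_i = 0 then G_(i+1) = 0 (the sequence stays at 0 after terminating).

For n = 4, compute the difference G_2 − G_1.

4 —HB2→ 2^2 —bump→ 3^3 = 27 —(−1)→ 26
26 —HB3→ 2·3^2 + 2·3 + 2 —bump→ 2·4^2 + 2·4 + 2 = 42 —(−1)→ 41

15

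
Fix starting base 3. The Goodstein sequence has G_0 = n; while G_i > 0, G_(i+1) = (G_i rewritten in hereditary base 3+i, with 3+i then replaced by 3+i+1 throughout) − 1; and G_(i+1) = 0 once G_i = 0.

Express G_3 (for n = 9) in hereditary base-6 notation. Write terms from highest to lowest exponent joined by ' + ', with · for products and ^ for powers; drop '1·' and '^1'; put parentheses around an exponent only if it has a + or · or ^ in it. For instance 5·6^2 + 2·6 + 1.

(0) 9|_3 = 3^2 ↦ 4^2|_4 = 16 ⇒ 15
(1) 15|_4 = 3·4 + 3 ↦ 3·5 + 3|_5 = 18 ⇒ 17
(2) 17|_5 = 3·5 + 2 ↦ 3·6 + 2|_6 = 20 ⇒ 19

3·6 + 1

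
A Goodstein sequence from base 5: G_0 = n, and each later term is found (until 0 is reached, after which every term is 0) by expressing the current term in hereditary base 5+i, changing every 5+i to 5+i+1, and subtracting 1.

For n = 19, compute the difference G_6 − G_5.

1

[0] 19 ≡ 3·5 + 4 (base 5). Lift 6: 22. −1: 21.
[1] 21 ≡ 3·6 + 3 (base 6). Lift 7: 24. −1: 23.
[2] 23 ≡ 3·7 + 2 (base 7). Lift 8: 26. −1: 25.
[3] 25 ≡ 3·8 + 1 (base 8). Lift 9: 28. −1: 27.
[4] 27 ≡ 3·9 (base 9). Lift 10: 30. −1: 29.
[5] 29 ≡ 2·10 + 9 (base 10). Lift 11: 31. −1: 30.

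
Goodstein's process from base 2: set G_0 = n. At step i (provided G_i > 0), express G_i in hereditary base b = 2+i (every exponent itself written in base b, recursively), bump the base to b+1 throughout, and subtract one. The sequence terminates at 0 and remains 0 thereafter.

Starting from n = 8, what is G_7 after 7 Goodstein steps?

[0] 8 ≡ 2^(2 + 1) (base 2). Lift 3: 81. −1: 80.
[1] 80 ≡ 2·3^3 + 2·3^2 + 2·3 + 2 (base 3). Lift 4: 554. −1: 553.
[2] 553 ≡ 2·4^4 + 2·4^2 + 2·4 + 1 (base 4). Lift 5: 6311. −1: 6310.
[3] 6310 ≡ 2·5^5 + 2·5^2 + 2·5 (base 5). Lift 6: 93396. −1: 93395.
[4] 93395 ≡ 2·6^6 + 2·6^2 + 6 + 5 (base 6). Lift 7: 1647196. −1: 1647195.
[5] 1647195 ≡ 2·7^7 + 2·7^2 + 7 + 4 (base 7). Lift 8: 33554572. −1: 33554571.
[6] 33554571 ≡ 2·8^8 + 2·8^2 + 8 + 3 (base 8). Lift 9: 774841152. −1: 774841151.
[7] 774841151 ≡ 2·9^9 + 2·9^2 + 9 + 2 (base 9). Lift 10: 20000000212. −1: 20000000211.

774841151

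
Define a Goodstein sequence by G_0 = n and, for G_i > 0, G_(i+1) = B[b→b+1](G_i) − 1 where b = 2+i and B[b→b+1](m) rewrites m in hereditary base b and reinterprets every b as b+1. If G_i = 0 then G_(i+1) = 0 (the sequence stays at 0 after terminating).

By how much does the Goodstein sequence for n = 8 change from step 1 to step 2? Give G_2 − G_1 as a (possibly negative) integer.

(0) 8|_2 = 2^(2 + 1) ↦ 3^(3 + 1)|_3 = 81 ⇒ 80
(1) 80|_3 = 2·3^3 + 2·3^2 + 2·3 + 2 ↦ 2·4^4 + 2·4^2 + 2·4 + 2|_4 = 554 ⇒ 553

473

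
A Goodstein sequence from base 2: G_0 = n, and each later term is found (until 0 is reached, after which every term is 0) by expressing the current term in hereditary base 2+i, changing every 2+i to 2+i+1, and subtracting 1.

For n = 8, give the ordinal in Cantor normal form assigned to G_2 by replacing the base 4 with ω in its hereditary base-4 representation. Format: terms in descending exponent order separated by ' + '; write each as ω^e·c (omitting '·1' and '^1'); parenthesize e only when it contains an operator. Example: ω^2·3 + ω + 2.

ω^ω·2 + ω^2·2 + ω·2 + 1

base 2: 8 = 2^(2 + 1); at 3: 3^(3 + 1) = 81; next = 80
base 3: 80 = 2·3^3 + 2·3^2 + 2·3 + 2; at 4: 2·4^4 + 2·4^2 + 2·4 + 2 = 554; next = 553
base 4: 553 = 2·4^4 + 2·4^2 + 2·4 + 1; at 5: 2·5^5 + 2·5^2 + 2·5 + 1 = 6311; next = 6310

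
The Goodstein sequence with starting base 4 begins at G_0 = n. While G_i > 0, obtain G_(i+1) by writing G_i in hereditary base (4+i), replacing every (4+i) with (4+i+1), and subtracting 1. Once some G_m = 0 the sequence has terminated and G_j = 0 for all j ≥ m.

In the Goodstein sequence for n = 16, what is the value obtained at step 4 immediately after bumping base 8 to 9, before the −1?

37

i=0: 16 = 4^2 (b=4); 4→5: 5^2 = 25; 25−1 = 24
i=1: 24 = 4·5 + 4 (b=5); 5→6: 4·6 + 4 = 28; 28−1 = 27
i=2: 27 = 4·6 + 3 (b=6); 6→7: 4·7 + 3 = 31; 31−1 = 30
i=3: 30 = 4·7 + 2 (b=7); 7→8: 4·8 + 2 = 34; 34−1 = 33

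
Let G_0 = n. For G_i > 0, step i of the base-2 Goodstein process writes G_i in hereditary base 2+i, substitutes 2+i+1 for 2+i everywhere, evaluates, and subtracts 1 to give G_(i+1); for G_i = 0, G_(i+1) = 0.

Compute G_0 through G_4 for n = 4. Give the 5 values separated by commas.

G_0=4  [base 2] 2^2  →[2↦3]→  3^3 = 27  −1 ⇒ G_1=26
G_1=26  [base 3] 2·3^2 + 2·3 + 2  →[3↦4]→  2·4^2 + 2·4 + 2 = 42  −1 ⇒ G_2=41
G_2=41  [base 4] 2·4^2 + 2·4 + 1  →[4↦5]→  2·5^2 + 2·5 + 1 = 61  −1 ⇒ G_3=60
G_3=60  [base 5] 2·5^2 + 2·5  →[5↦6]→  2·6^2 + 2·6 = 84  −1 ⇒ G_4=83

4, 26, 41, 60, 83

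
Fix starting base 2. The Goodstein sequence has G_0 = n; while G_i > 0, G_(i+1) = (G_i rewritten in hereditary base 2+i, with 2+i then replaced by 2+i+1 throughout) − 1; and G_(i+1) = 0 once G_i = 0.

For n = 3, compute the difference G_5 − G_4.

i=0: 3 = 2 + 1 (b=2); 2→3: 3 + 1 = 4; 4−1 = 3
i=1: 3 = 3 (b=3); 3→4: 4 = 4; 4−1 = 3
i=2: 3 = 3 (b=4); 4→5: 3 = 3; 3−1 = 2
i=3: 2 = 2 (b=5); 5→6: 2 = 2; 2−1 = 1
i=4: 1 = 1 (b=6); 6→7: 1 = 1; 1−1 = 0

-1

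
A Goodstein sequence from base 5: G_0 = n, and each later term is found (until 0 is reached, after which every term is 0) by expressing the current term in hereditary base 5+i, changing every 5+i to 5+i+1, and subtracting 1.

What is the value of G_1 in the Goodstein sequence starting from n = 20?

23

20 —HB5→ 4·5 —bump→ 4·6 = 24 —(−1)→ 23
23 —HB6→ 3·6 + 5 —bump→ 3·7 + 5 = 26 —(−1)→ 25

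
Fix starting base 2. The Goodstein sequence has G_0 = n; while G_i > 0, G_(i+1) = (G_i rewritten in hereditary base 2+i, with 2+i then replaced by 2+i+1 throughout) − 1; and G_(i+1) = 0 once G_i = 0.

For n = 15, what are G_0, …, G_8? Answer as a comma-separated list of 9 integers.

15, 111, 1283, 18752, 326593, 6588344, 150994943, 3524450280, 100077777775

G_0=15  [base 2] 2^(2 + 1) + 2^2 + 2 + 1  →[2↦3]→  3^(3 + 1) + 3^3 + 3 + 1 = 112  −1 ⇒ G_1=111
G_1=111  [base 3] 3^(3 + 1) + 3^3 + 3  →[3↦4]→  4^(4 + 1) + 4^4 + 4 = 1284  −1 ⇒ G_2=1283
G_2=1283  [base 4] 4^(4 + 1) + 4^4 + 3  →[4↦5]→  5^(5 + 1) + 5^5 + 3 = 18753  −1 ⇒ G_3=18752
G_3=18752  [base 5] 5^(5 + 1) + 5^5 + 2  →[5↦6]→  6^(6 + 1) + 6^6 + 2 = 326594  −1 ⇒ G_4=326593
G_4=326593  [base 6] 6^(6 + 1) + 6^6 + 1  →[6↦7]→  7^(7 + 1) + 7^7 + 1 = 6588345  −1 ⇒ G_5=6588344
G_5=6588344  [base 7] 7^(7 + 1) + 7^7  →[7↦8]→  8^(8 + 1) + 8^8 = 150994944  −1 ⇒ G_6=150994943
G_6=150994943  [base 8] 8^(8 + 1) + 7·8^7 + 7·8^6 + 7·8^5 + 7·8^4 + 7·8^3 + 7·8^2 + 7·8 + 7  →[8↦9]→  9^(9 + 1) + 7·9^7 + 7·9^6 + 7·9^5 + 7·9^4 + 7·9^3 + 7·9^2 + 7·9 + 7 = 3524450281  −1 ⇒ G_7=3524450280
G_7=3524450280  [base 9] 9^(9 + 1) + 7·9^7 + 7·9^6 + 7·9^5 + 7·9^4 + 7·9^3 + 7·9^2 + 7·9 + 6  →[9↦10]→  10^(10 + 1) + 7·10^7 + 7·10^6 + 7·10^5 + 7·10^4 + 7·10^3 + 7·10^2 + 7·10 + 6 = 100077777776  −1 ⇒ G_8=100077777775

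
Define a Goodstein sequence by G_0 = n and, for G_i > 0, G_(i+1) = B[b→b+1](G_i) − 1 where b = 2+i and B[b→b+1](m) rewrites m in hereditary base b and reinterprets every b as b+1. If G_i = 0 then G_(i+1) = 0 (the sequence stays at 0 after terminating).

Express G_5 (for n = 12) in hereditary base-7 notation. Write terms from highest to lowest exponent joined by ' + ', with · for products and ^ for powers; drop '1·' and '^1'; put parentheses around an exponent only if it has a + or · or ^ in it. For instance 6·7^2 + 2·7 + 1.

7^(7 + 1) + 2·7^2 + 7 + 4

(0) 12|_2 = 2^(2 + 1) + 2^2 ↦ 3^(3 + 1) + 3^3|_3 = 108 ⇒ 107
(1) 107|_3 = 3^(3 + 1) + 2·3^2 + 2·3 + 2 ↦ 4^(4 + 1) + 2·4^2 + 2·4 + 2|_4 = 1066 ⇒ 1065
(2) 1065|_4 = 4^(4 + 1) + 2·4^2 + 2·4 + 1 ↦ 5^(5 + 1) + 2·5^2 + 2·5 + 1|_5 = 15686 ⇒ 15685
(3) 15685|_5 = 5^(5 + 1) + 2·5^2 + 2·5 ↦ 6^(6 + 1) + 2·6^2 + 2·6|_6 = 280020 ⇒ 280019
(4) 280019|_6 = 6^(6 + 1) + 2·6^2 + 6 + 5 ↦ 7^(7 + 1) + 2·7^2 + 7 + 5|_7 = 5764911 ⇒ 5764910
(5) 5764910|_7 = 7^(7 + 1) + 2·7^2 + 7 + 4 ↦ 8^(8 + 1) + 2·8^2 + 8 + 4|_8 = 134217868 ⇒ 134217867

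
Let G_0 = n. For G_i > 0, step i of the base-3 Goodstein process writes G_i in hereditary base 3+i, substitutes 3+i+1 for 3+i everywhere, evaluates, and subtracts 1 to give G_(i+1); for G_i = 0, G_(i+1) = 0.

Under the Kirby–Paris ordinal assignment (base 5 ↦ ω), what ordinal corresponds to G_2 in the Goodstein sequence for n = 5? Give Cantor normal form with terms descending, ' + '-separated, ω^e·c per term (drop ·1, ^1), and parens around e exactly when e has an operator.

[0] 5 ≡ 3 + 2 (base 3). Lift 4: 6. −1: 5.
[1] 5 ≡ 4 + 1 (base 4). Lift 5: 6. −1: 5.

ω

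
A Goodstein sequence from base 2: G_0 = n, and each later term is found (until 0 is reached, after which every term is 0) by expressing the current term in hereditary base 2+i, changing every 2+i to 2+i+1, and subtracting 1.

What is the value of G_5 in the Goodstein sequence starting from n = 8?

1647195

[0] 8 ≡ 2^(2 + 1) (base 2). Lift 3: 81. −1: 80.
[1] 80 ≡ 2·3^3 + 2·3^2 + 2·3 + 2 (base 3). Lift 4: 554. −1: 553.
[2] 553 ≡ 2·4^4 + 2·4^2 + 2·4 + 1 (base 4). Lift 5: 6311. −1: 6310.
[3] 6310 ≡ 2·5^5 + 2·5^2 + 2·5 (base 5). Lift 6: 93396. −1: 93395.
[4] 93395 ≡ 2·6^6 + 2·6^2 + 6 + 5 (base 6). Lift 7: 1647196. −1: 1647195.
[5] 1647195 ≡ 2·7^7 + 2·7^2 + 7 + 4 (base 7). Lift 8: 33554572. −1: 33554571.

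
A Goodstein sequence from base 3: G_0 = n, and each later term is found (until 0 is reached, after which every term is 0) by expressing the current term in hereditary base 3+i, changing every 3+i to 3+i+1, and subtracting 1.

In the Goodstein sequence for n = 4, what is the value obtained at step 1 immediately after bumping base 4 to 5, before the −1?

5

G_0=4  [base 3] 3 + 1  →[3↦4]→  4 + 1 = 5  −1 ⇒ G_1=4
G_1=4  [base 4] 4  →[4↦5]→  5 = 5  −1 ⇒ G_2=4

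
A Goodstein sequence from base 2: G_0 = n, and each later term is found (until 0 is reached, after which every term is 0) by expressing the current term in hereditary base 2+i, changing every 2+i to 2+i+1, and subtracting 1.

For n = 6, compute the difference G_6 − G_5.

89204

[0] 6 ≡ 2^2 + 2 (base 2). Lift 3: 30. −1: 29.
[1] 29 ≡ 3^3 + 2 (base 3). Lift 4: 258. −1: 257.
[2] 257 ≡ 4^4 + 1 (base 4). Lift 5: 3126. −1: 3125.
[3] 3125 ≡ 5^5 (base 5). Lift 6: 46656. −1: 46655.
[4] 46655 ≡ 5·6^5 + 5·6^4 + 5·6^3 + 5·6^2 + 5·6 + 5 (base 6). Lift 7: 98040. −1: 98039.
[5] 98039 ≡ 5·7^5 + 5·7^4 + 5·7^3 + 5·7^2 + 5·7 + 4 (base 7). Lift 8: 187244. −1: 187243.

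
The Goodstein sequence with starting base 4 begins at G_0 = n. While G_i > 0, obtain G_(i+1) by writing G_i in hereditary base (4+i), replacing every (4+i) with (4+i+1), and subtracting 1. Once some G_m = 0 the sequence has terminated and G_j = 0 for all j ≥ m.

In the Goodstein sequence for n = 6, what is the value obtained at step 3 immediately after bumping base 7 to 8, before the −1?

6

G_0 = 6. HB_4(6) = 4 + 2. Bump = 7. G_1 = 6.
G_1 = 6. HB_5(6) = 5 + 1. Bump = 7. G_2 = 6.
G_2 = 6. HB_6(6) = 6. Bump = 7. G_3 = 6.
G_3 = 6. HB_7(6) = 6. Bump = 6. G_4 = 5.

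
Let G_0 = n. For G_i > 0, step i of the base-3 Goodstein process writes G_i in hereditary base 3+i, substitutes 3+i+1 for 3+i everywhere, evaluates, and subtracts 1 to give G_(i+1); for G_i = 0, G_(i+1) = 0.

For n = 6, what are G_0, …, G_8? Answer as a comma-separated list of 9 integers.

6, 7, 7, 7, 7, 7, 6, 5, 4

i=0: 6 = 2·3 (b=3); 3→4: 2·4 = 8; 8−1 = 7
i=1: 7 = 4 + 3 (b=4); 4→5: 5 + 3 = 8; 8−1 = 7
i=2: 7 = 5 + 2 (b=5); 5→6: 6 + 2 = 8; 8−1 = 7
i=3: 7 = 6 + 1 (b=6); 6→7: 7 + 1 = 8; 8−1 = 7
i=4: 7 = 7 (b=7); 7→8: 8 = 8; 8−1 = 7
i=5: 7 = 7 (b=8); 8→9: 7 = 7; 7−1 = 6
i=6: 6 = 6 (b=9); 9→10: 6 = 6; 6−1 = 5
i=7: 5 = 5 (b=10); 10→11: 5 = 5; 5−1 = 4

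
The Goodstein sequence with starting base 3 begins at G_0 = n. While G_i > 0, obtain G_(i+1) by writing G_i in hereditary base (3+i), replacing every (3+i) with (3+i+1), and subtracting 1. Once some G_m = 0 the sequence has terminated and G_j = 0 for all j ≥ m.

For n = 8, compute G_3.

11

step 0: 8 = 2·3 + 2; sub 4 for 3: 2·4 + 2; = 10; G_1 = 10−1 = 9
step 1: 9 = 2·4 + 1; sub 5 for 4: 2·5 + 1; = 11; G_2 = 11−1 = 10
step 2: 10 = 2·5; sub 6 for 5: 2·6; = 12; G_3 = 12−1 = 11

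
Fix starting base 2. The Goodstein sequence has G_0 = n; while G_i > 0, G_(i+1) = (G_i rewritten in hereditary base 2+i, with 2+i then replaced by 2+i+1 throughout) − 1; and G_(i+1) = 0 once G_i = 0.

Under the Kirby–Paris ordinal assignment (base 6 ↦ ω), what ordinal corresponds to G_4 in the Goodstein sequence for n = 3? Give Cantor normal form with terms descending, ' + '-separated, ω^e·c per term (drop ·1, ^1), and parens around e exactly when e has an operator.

1

G_0 = 3. HB_2(3) = 2 + 1. Bump = 4. G_1 = 3.
G_1 = 3. HB_3(3) = 3. Bump = 4. G_2 = 3.
G_2 = 3. HB_4(3) = 3. Bump = 3. G_3 = 2.
G_3 = 2. HB_5(2) = 2. Bump = 2. G_4 = 1.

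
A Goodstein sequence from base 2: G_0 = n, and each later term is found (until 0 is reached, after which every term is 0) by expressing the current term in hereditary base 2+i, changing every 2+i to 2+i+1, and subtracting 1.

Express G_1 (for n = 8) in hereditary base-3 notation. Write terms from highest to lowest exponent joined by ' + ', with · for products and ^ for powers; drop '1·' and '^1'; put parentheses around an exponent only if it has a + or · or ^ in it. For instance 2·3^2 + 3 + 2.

(0) 8|_2 = 2^(2 + 1) ↦ 3^(3 + 1)|_3 = 81 ⇒ 80
(1) 80|_3 = 2·3^3 + 2·3^2 + 2·3 + 2 ↦ 2·4^4 + 2·4^2 + 2·4 + 2|_4 = 554 ⇒ 553

2·3^3 + 2·3^2 + 2·3 + 2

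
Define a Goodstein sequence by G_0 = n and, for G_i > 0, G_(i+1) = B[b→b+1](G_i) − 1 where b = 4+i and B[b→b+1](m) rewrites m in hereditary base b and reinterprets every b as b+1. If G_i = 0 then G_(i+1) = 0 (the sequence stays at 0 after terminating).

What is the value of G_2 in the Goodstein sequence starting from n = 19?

37

G_0=19  [base 4] 4^2 + 3  →[4↦5]→  5^2 + 3 = 28  −1 ⇒ G_1=27
G_1=27  [base 5] 5^2 + 2  →[5↦6]→  6^2 + 2 = 38  −1 ⇒ G_2=37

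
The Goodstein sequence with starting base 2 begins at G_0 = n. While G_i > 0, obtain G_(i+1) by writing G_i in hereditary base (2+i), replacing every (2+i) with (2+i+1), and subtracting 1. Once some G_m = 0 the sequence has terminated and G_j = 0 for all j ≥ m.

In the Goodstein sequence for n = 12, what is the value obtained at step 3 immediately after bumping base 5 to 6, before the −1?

280020

base 2: 12 = 2^(2 + 1) + 2^2; at 3: 3^(3 + 1) + 3^3 = 108; next = 107
base 3: 107 = 3^(3 + 1) + 2·3^2 + 2·3 + 2; at 4: 4^(4 + 1) + 2·4^2 + 2·4 + 2 = 1066; next = 1065
base 4: 1065 = 4^(4 + 1) + 2·4^2 + 2·4 + 1; at 5: 5^(5 + 1) + 2·5^2 + 2·5 + 1 = 15686; next = 15685
base 5: 15685 = 5^(5 + 1) + 2·5^2 + 2·5; at 6: 6^(6 + 1) + 2·6^2 + 2·6 = 280020; next = 280019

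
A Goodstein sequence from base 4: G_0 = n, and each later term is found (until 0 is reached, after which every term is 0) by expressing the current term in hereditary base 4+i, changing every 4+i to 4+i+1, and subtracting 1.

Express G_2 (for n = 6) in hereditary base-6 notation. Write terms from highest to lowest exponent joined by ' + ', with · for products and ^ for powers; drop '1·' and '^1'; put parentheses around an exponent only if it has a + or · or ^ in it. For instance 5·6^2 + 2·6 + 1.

6

[0] 6 ≡ 4 + 2 (base 4). Lift 5: 7. −1: 6.
[1] 6 ≡ 5 + 1 (base 5). Lift 6: 7. −1: 6.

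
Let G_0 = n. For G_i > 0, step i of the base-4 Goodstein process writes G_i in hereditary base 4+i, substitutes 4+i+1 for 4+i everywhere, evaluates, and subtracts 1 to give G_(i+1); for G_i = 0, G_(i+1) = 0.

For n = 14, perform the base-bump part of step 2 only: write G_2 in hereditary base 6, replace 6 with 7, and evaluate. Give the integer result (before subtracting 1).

G_0=14  [base 4] 3·4 + 2  →[4↦5]→  3·5 + 2 = 17  −1 ⇒ G_1=16
G_1=16  [base 5] 3·5 + 1  →[5↦6]→  3·6 + 1 = 19  −1 ⇒ G_2=18
G_2=18  [base 6] 3·6  →[6↦7]→  3·7 = 21  −1 ⇒ G_3=20

21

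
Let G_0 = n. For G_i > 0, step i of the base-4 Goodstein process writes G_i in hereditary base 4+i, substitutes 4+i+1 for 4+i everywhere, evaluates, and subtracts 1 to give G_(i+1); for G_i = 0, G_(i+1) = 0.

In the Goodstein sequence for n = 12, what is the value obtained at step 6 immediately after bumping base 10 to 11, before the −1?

20

i=0: 12 = 3·4 (b=4); 4→5: 3·5 = 15; 15−1 = 14
i=1: 14 = 2·5 + 4 (b=5); 5→6: 2·6 + 4 = 16; 16−1 = 15
i=2: 15 = 2·6 + 3 (b=6); 6→7: 2·7 + 3 = 17; 17−1 = 16
i=3: 16 = 2·7 + 2 (b=7); 7→8: 2·8 + 2 = 18; 18−1 = 17
i=4: 17 = 2·8 + 1 (b=8); 8→9: 2·9 + 1 = 19; 19−1 = 18
i=5: 18 = 2·9 (b=9); 9→10: 2·10 = 20; 20−1 = 19
i=6: 19 = 10 + 9 (b=10); 10→11: 11 + 9 = 20; 20−1 = 19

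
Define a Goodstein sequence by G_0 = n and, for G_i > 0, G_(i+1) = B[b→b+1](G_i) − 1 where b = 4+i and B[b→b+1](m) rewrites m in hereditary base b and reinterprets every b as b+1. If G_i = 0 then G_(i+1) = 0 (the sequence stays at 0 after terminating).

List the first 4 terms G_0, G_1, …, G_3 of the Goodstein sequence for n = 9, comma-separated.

9, 10, 11, 11

step 0: 9 = 2·4 + 1; sub 5 for 4: 2·5 + 1; = 11; G_1 = 11−1 = 10
step 1: 10 = 2·5; sub 6 for 5: 2·6; = 12; G_2 = 12−1 = 11
step 2: 11 = 6 + 5; sub 7 for 6: 7 + 5; = 12; G_3 = 12−1 = 11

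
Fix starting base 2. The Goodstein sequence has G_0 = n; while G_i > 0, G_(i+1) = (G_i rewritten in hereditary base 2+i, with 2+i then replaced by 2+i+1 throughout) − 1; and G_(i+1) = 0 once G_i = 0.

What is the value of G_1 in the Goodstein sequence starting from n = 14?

110

step 0: 14 = 2^(2 + 1) + 2^2 + 2; sub 3 for 2: 3^(3 + 1) + 3^3 + 3; = 111; G_1 = 111−1 = 110
step 1: 110 = 3^(3 + 1) + 3^3 + 2; sub 4 for 3: 4^(4 + 1) + 4^4 + 2; = 1282; G_2 = 1282−1 = 1281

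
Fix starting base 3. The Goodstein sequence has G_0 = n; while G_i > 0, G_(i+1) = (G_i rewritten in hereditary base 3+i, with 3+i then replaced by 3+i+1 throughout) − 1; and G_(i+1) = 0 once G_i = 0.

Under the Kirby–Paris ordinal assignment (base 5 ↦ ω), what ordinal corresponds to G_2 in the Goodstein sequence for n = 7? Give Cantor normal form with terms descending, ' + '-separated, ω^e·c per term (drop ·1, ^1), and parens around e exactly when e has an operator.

base 3: 7 = 2·3 + 1; at 4: 2·4 + 1 = 9; next = 8
base 4: 8 = 2·4; at 5: 2·5 = 10; next = 9
base 5: 9 = 5 + 4; at 6: 6 + 4 = 10; next = 9

ω + 4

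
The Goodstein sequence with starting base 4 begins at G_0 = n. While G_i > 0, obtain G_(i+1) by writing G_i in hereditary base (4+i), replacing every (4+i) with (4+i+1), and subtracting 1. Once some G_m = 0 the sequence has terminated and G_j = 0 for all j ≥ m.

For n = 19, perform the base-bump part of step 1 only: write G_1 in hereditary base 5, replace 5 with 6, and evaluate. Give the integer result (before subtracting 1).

38

i=0: 19 = 4^2 + 3 (b=4); 4→5: 5^2 + 3 = 28; 28−1 = 27
i=1: 27 = 5^2 + 2 (b=5); 5→6: 6^2 + 2 = 38; 38−1 = 37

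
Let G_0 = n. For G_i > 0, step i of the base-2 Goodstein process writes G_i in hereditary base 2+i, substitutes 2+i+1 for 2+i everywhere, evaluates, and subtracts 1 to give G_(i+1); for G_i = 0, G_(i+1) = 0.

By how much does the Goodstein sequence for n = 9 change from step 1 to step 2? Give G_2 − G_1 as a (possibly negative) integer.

[0] 9 ≡ 2^(2 + 1) + 1 (base 2). Lift 3: 82. −1: 81.
[1] 81 ≡ 3^(3 + 1) (base 3). Lift 4: 1024. −1: 1023.

942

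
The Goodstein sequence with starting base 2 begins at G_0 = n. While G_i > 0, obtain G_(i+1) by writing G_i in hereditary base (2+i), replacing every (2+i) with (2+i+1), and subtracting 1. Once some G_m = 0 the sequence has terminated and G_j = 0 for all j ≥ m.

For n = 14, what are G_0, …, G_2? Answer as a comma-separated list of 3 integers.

[0] 14 ≡ 2^(2 + 1) + 2^2 + 2 (base 2). Lift 3: 111. −1: 110.
[1] 110 ≡ 3^(3 + 1) + 3^3 + 2 (base 3). Lift 4: 1282. −1: 1281.

14, 110, 1281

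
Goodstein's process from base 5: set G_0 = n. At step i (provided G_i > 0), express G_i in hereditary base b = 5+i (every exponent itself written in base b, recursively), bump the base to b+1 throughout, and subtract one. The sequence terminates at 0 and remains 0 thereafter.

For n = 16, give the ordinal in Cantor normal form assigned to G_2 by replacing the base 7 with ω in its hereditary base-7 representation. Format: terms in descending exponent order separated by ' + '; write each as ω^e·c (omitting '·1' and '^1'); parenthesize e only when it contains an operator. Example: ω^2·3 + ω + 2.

ω·2 + 6

i=0: 16 = 3·5 + 1 (b=5); 5→6: 3·6 + 1 = 19; 19−1 = 18
i=1: 18 = 3·6 (b=6); 6→7: 3·7 = 21; 21−1 = 20
i=2: 20 = 2·7 + 6 (b=7); 7→8: 2·8 + 6 = 22; 22−1 = 21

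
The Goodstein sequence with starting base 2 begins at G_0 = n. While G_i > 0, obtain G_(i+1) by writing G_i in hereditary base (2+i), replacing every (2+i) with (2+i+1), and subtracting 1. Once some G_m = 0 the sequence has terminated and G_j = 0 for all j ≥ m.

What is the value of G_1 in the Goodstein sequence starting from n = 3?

3 —HB2→ 2 + 1 —bump→ 3 + 1 = 4 —(−1)→ 3
3 —HB3→ 3 —bump→ 4 = 4 —(−1)→ 3

3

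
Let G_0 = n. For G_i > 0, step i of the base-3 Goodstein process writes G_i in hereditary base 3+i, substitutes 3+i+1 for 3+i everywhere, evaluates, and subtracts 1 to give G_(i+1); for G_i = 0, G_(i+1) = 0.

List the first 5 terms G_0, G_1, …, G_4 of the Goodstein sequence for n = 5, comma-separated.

5, 5, 5, 5, 4

(0) 5|_3 = 3 + 2 ↦ 4 + 2|_4 = 6 ⇒ 5
(1) 5|_4 = 4 + 1 ↦ 5 + 1|_5 = 6 ⇒ 5
(2) 5|_5 = 5 ↦ 6|_6 = 6 ⇒ 5
(3) 5|_6 = 5 ↦ 5|_7 = 5 ⇒ 4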